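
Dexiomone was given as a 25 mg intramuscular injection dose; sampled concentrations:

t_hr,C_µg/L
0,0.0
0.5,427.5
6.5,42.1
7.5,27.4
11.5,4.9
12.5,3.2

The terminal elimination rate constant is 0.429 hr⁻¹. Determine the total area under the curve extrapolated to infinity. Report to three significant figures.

AUC = 1630 µg/L·hr

Trapezoidal AUC_0→12.5:
  [0→0.5]: (0.0+427.5)/2 × 0.5 = 106.875
  [0.5→6.5]: (427.5+42.1)/2 × 6 = 1408.8
  [6.5→7.5]: (42.1+27.4)/2 × 1 = 34.75
  [7.5→11.5]: (27.4+4.9)/2 × 4 = 64.6
  [11.5→12.5]: (4.9+3.2)/2 × 1 = 4.05
  Sum = 1619.075 µg/L·hr
Extrapolated tail: C_last / k_e = 3.2 / 0.429 = 7.459
AUC_0→∞ = 1619.075 + 7.459 = 1626.534 µg/L·hr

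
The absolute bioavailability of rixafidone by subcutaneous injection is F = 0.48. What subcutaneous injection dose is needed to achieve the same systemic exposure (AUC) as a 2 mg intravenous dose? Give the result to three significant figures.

For equal systemic exposure: F × D_ev = D_iv
D_ev = D_iv / F = 2 / 0.48 = 4.16667 mg

D_subcutaneous = 4.17 mg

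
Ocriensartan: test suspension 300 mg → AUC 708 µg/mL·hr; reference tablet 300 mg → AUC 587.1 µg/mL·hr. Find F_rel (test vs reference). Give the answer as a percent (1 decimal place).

F_rel = 120.6%

F_rel = (AUC_test/D_test) / (AUC_ref/D_ref)
      = (708/300) / (587.1/300)
      = 2.36 / 1.957 = 1.2059 = 120.59%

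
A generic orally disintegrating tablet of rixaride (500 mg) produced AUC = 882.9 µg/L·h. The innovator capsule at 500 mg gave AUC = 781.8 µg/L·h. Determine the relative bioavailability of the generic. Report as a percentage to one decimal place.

F_rel = 112.9%

F_rel = (AUC_test/D_test) / (AUC_ref/D_ref)
      = (882.9/500) / (781.8/500)
      = 1.7658 / 1.5636 = 1.1293 = 112.93%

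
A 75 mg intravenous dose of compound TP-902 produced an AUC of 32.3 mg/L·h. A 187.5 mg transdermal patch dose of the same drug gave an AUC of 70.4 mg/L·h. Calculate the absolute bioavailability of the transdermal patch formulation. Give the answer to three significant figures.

F = 0.872

F = (AUC_ev / D_ev) / (AUC_iv / D_iv)
  = (70.4/187.5) / (32.3/75)
  = 0.375467 / 0.430667 = 0.8718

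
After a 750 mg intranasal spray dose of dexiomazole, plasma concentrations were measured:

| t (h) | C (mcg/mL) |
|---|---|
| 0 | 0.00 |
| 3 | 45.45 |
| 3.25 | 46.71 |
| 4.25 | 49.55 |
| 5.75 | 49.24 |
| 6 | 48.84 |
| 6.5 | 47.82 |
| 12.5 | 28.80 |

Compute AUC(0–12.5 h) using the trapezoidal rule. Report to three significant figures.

Trapezoidal AUC_0→12.5:
  [0→3]: (0.00+45.45)/2 × 3 = 68.175
  [3→3.25]: (45.45+46.71)/2 × 0.25 = 11.52
  [3.25→4.25]: (46.71+49.55)/2 × 1 = 48.13
  [4.25→5.75]: (49.55+49.24)/2 × 1.5 = 74.0925
  [5.75→6]: (49.24+48.84)/2 × 0.25 = 12.26
  [6→6.5]: (48.84+47.82)/2 × 0.5 = 24.165
  [6.5→12.5]: (47.82+28.80)/2 × 6 = 229.86
  Sum = 468.2025 mcg/mL·h

AUC = 468 mcg/mL·h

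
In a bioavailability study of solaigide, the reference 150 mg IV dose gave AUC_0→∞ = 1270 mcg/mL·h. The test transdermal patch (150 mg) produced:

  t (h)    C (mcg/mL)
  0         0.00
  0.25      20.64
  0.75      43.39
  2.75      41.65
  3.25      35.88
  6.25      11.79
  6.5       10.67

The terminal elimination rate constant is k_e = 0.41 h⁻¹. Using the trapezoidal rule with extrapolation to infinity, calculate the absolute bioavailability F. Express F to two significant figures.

F = 0.18

Trapezoidal AUC_0→6.5 (transdermal patch):
  [0→0.25]: (0.00+20.64)/2 × 0.25 = 2.58
  [0.25→0.75]: (20.64+43.39)/2 × 0.5 = 16.0075
  [0.75→2.75]: (43.39+41.65)/2 × 2 = 85.04
  [2.75→3.25]: (41.65+35.88)/2 × 0.5 = 19.3825
  [3.25→6.25]: (35.88+11.79)/2 × 3 = 71.505
  [6.25→6.5]: (11.79+10.67)/2 × 0.25 = 2.8075
  Sum = 197.3225 mcg/mL·h
Tail: C_last/k_e = 10.67/0.41 = 26.024
AUC_0→∞ (transdermal patch) = 197.3225 + 26.024 = 223.3465 mcg/mL·h
F = (AUC_ev/D_ev)/(AUC_iv/D_iv) = (223.3465/150)/(1270/150) = 1.48898/8.46667 = 0.1759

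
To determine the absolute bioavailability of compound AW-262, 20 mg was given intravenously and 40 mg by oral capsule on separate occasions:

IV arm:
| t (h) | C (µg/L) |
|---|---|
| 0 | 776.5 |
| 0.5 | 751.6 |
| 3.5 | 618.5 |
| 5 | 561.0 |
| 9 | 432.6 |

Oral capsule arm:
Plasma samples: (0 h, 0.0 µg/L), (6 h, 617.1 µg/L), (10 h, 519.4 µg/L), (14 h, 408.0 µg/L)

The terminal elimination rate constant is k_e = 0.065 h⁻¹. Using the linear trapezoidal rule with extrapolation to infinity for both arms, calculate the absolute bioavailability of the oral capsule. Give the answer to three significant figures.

F = 0.512

Trapezoidal AUC_0→9 (IV):
  [0→0.5]: (776.5+751.6)/2 × 0.5 = 382.025
  [0.5→3.5]: (751.6+618.5)/2 × 3 = 2055.15
  [3.5→5]: (618.5+561.0)/2 × 1.5 = 884.625
  [5→9]: (561.0+432.6)/2 × 4 = 1987.2
  Sum = 5309.0 µg/L·h
IV tail: 432.6/0.065 = 6655.385; AUC_iv,0→∞ = 5309.0 + 6655.385 = 11964.385 µg/L·h
Trapezoidal AUC_0→14 (oral capsule):
  [0→6]: (0.0+617.1)/2 × 6 = 1851.3
  [6→10]: (617.1+519.4)/2 × 4 = 2273.0
  [10→14]: (519.4+408.0)/2 × 4 = 1854.8
  Sum = 5979.1 µg/L·h
oral capsule tail: 408.0/0.065 = 6276.923; AUC_ev,0→∞ = 5979.1 + 6276.923 = 12256.023 µg/L·h
F = (AUC_ev/D_ev)/(AUC_iv/D_iv) = (12256.023/40)/(11964.385/20) = 306.401/598.21925 = 0.5122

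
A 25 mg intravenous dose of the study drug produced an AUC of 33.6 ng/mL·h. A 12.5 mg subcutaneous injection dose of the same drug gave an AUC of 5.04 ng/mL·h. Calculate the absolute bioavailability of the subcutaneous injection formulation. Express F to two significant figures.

F = (AUC_ev / D_ev) / (AUC_iv / D_iv)
  = (5.04/12.5) / (33.6/25)
  = 0.4032 / 1.344 = 0.3000

F = 0.30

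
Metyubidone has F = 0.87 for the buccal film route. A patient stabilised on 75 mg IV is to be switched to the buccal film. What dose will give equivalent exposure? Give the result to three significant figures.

For equal systemic exposure: F × D_ev = D_iv
D_ev = D_iv / F = 75 / 0.87 = 86.2069 mg

D_buccal = 86.2 mg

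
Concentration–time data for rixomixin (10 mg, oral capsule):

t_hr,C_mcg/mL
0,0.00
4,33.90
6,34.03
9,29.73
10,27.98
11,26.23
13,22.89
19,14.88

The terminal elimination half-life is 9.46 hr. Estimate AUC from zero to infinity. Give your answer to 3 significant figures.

Trapezoidal AUC_0→19:
  [0→4]: (0.00+33.90)/2 × 4 = 67.8
  [4→6]: (33.90+34.03)/2 × 2 = 67.93
  [6→9]: (34.03+29.73)/2 × 3 = 95.64
  [9→10]: (29.73+27.98)/2 × 1 = 28.855
  [10→11]: (27.98+26.23)/2 × 1 = 27.105
  [11→13]: (26.23+22.89)/2 × 2 = 49.12
  [13→19]: (22.89+14.88)/2 × 6 = 113.31
  Sum = 449.76 mcg/mL·hr
k_e = ln2 / t½ = 0.693147 / 9.46 = 0.0733 hr^-1
Extrapolated tail: C_last / k_e = 14.88 / 0.0733 = 203.001
AUC_0→∞ = 449.76 + 203.001 = 652.761 mcg/mL·hr

AUC = 653 mcg/mL·hr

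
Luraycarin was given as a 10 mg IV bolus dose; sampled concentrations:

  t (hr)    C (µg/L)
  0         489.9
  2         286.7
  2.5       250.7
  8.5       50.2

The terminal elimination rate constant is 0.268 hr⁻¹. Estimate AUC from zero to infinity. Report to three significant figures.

AUC = 2000 µg/L·hr

Trapezoidal AUC_0→8.5:
  [0→2]: (489.9+286.7)/2 × 2 = 776.6
  [2→2.5]: (286.7+250.7)/2 × 0.5 = 134.35
  [2.5→8.5]: (250.7+50.2)/2 × 6 = 902.7
  Sum = 1813.65 µg/L·hr
Extrapolated tail: C_last / k_e = 50.2 / 0.268 = 187.313
AUC_0→∞ = 1813.65 + 187.313 = 2000.963 µg/L·hr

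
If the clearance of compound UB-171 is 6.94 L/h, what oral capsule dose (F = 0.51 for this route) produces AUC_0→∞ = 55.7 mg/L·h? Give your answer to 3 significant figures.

Dose = 758 mg

Dose = CL × AUC_0→∞ / F
     = 6.94 × 55.7 / 0.51 = 757.957 mg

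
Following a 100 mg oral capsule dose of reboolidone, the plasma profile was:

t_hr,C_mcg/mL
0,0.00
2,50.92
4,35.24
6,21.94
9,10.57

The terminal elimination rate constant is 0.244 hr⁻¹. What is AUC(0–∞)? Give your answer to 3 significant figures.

AUC = 286 mcg/mL·hr

Trapezoidal AUC_0→9:
  [0→2]: (0.00+50.92)/2 × 2 = 50.92
  [2→4]: (50.92+35.24)/2 × 2 = 86.16
  [4→6]: (35.24+21.94)/2 × 2 = 57.18
  [6→9]: (21.94+10.57)/2 × 3 = 48.765
  Sum = 243.025 mcg/mL·hr
Extrapolated tail: C_last / k_e = 10.57 / 0.244 = 43.320
AUC_0→∞ = 243.025 + 43.320 = 286.345 mcg/mL·hr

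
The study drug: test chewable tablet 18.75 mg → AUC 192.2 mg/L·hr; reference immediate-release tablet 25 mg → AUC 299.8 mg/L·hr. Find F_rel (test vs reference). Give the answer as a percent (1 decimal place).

F_rel = (AUC_test/D_test) / (AUC_ref/D_ref)
      = (192.2/18.75) / (299.8/25)
      = 10.2507 / 11.992 = 0.8548 = 85.48%

F_rel = 85.5%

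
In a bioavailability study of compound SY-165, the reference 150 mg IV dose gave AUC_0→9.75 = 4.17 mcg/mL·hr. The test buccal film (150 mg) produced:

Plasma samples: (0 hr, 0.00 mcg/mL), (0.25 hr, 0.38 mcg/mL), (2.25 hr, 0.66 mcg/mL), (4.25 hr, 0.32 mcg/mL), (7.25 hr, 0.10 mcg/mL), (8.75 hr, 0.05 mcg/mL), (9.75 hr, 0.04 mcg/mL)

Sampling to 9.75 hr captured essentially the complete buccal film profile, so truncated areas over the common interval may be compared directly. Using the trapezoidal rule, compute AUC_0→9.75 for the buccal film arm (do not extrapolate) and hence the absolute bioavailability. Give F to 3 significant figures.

Trapezoidal AUC_0→9.75 (buccal film):
  [0→0.25]: (0.00+0.38)/2 × 0.25 = 0.0475
  [0.25→2.25]: (0.38+0.66)/2 × 2 = 1.04
  [2.25→4.25]: (0.66+0.32)/2 × 2 = 0.98
  [4.25→7.25]: (0.32+0.10)/2 × 3 = 0.63
  [7.25→8.75]: (0.10+0.05)/2 × 1.5 = 0.1125
  [8.75→9.75]: (0.05+0.04)/2 × 1 = 0.045
  Sum = 2.855 mcg/mL·hr
F = (AUC_ev/D_ev)/(AUC_iv/D_iv) = (2.855/150)/(4.17/150) = 0.0190333/0.0278 = 0.6847

F = 0.685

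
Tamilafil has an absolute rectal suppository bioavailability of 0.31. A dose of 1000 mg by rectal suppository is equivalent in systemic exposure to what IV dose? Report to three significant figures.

Systemic exposure from an extravascular dose = F × D_ev, so the equivalent IV dose is F × D_ev.
D_iv = F × D_ev = 0.31 × 1000 = 310 mg

D_iv = 310 mg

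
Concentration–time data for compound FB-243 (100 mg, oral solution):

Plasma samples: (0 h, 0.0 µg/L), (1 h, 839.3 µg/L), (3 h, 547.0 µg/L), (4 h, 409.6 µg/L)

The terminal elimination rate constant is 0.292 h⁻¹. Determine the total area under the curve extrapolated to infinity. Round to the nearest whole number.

AUC = 3687 µg/L·h

Trapezoidal AUC_0→4:
  [0→1]: (0.0+839.3)/2 × 1 = 419.65
  [1→3]: (839.3+547.0)/2 × 2 = 1386.3
  [3→4]: (547.0+409.6)/2 × 1 = 478.3
  Sum = 2284.25 µg/L·h
Extrapolated tail: C_last / k_e = 409.6 / 0.292 = 1402.740
AUC_0→∞ = 2284.25 + 1402.740 = 3686.99 µg/L·h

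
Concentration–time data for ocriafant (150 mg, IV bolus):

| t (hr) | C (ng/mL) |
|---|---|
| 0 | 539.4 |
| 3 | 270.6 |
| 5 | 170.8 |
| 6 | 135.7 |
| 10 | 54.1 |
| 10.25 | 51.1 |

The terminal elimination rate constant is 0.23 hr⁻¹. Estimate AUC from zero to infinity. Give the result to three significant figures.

Trapezoidal AUC_0→10.25:
  [0→3]: (539.4+270.6)/2 × 3 = 1215.0
  [3→5]: (270.6+170.8)/2 × 2 = 441.4
  [5→6]: (170.8+135.7)/2 × 1 = 153.25
  [6→10]: (135.7+54.1)/2 × 4 = 379.6
  [10→10.25]: (54.1+51.1)/2 × 0.25 = 13.15
  Sum = 2202.4 ng/mL·hr
Extrapolated tail: C_last / k_e = 51.1 / 0.23 = 222.174
AUC_0→∞ = 2202.4 + 222.174 = 2424.574 ng/mL·hr

AUC = 2420 ng/mL·hr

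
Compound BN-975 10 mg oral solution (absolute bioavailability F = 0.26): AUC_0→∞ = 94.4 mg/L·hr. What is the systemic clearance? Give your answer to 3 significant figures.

CL = 0.0275 L/hr

CL = F × Dose / AUC_0→∞
   = 0.26 × 10 / 94.4 = 0.0275424 L/hr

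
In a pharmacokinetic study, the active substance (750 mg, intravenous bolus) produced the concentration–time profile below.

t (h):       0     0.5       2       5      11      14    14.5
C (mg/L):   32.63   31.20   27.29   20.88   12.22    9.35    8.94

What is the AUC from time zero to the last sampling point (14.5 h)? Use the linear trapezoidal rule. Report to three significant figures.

Trapezoidal AUC_0→14.5:
  [0→0.5]: (32.63+31.20)/2 × 0.5 = 15.9575
  [0.5→2]: (31.20+27.29)/2 × 1.5 = 43.8675
  [2→5]: (27.29+20.88)/2 × 3 = 72.255
  [5→11]: (20.88+12.22)/2 × 6 = 99.3
  [11→14]: (12.22+9.35)/2 × 3 = 32.355
  [14→14.5]: (9.35+8.94)/2 × 0.5 = 4.5725
  Sum = 268.3075 mg/L·h

AUC = 268 mg/L·h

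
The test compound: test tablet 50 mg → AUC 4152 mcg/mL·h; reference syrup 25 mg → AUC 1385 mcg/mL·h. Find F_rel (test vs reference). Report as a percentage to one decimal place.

F_rel = 149.9%

F_rel = (AUC_test/D_test) / (AUC_ref/D_ref)
      = (4152/50) / (1385/25)
      = 83.04 / 55.4 = 1.4989 = 149.89%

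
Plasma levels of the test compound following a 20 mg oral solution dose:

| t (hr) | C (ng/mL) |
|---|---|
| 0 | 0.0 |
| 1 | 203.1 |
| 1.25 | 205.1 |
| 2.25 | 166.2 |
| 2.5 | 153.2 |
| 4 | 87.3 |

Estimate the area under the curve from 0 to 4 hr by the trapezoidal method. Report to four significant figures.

AUC = 558.5 ng/mL·hr

Trapezoidal AUC_0→4:
  [0→1]: (0.0+203.1)/2 × 1 = 101.55
  [1→1.25]: (203.1+205.1)/2 × 0.25 = 51.025
  [1.25→2.25]: (205.1+166.2)/2 × 1 = 185.65
  [2.25→2.5]: (166.2+153.2)/2 × 0.25 = 39.925
  [2.5→4]: (153.2+87.3)/2 × 1.5 = 180.375
  Sum = 558.525 ng/mL·hr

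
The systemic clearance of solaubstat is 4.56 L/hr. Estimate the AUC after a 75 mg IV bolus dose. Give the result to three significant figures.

AUC = 16.4 mg/L·hr

AUC_0→∞ = Dose_iv / CL
        = 75 / 4.56 = 16.4474 mg/L·hr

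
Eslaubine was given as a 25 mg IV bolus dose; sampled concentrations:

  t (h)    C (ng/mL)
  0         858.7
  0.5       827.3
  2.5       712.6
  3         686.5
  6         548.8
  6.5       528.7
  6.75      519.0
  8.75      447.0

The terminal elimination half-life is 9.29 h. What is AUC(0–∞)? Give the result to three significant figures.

AUC = 11500 ng/mL·h

Trapezoidal AUC_0→8.75:
  [0→0.5]: (858.7+827.3)/2 × 0.5 = 421.5
  [0.5→2.5]: (827.3+712.6)/2 × 2 = 1539.9
  [2.5→3]: (712.6+686.5)/2 × 0.5 = 349.775
  [3→6]: (686.5+548.8)/2 × 3 = 1852.95
  [6→6.5]: (548.8+528.7)/2 × 0.5 = 269.375
  [6.5→6.75]: (528.7+519.0)/2 × 0.25 = 130.9625
  [6.75→8.75]: (519.0+447.0)/2 × 2 = 966.0
  Sum = 5530.4625 ng/mL·h
k_e = ln2 / t½ = 0.693147 / 9.29 = 0.0746 h^-1
Extrapolated tail: C_last / k_e = 447.0 / 0.0746 = 5991.957
AUC_0→∞ = 5530.4625 + 5991.957 = 11522.4195 ng/mL·h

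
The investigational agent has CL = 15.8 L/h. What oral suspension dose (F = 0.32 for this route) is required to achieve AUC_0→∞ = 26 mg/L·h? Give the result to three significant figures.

Dose = CL × AUC_0→∞ / F
     = 15.8 × 26 / 0.32 = 1283.75 mg

Dose = 1280 mg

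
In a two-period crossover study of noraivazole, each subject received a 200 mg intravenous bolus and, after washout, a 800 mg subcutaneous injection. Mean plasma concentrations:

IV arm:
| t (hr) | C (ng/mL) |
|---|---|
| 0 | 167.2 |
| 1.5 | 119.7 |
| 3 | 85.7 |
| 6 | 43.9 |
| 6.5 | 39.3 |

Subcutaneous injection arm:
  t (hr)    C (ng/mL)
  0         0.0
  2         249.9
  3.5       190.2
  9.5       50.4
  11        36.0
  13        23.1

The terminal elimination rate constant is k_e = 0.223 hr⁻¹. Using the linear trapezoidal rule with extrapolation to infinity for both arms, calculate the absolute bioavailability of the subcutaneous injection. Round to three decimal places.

F = 0.503

Trapezoidal AUC_0→6.5 (IV):
  [0→1.5]: (167.2+119.7)/2 × 1.5 = 215.175
  [1.5→3]: (119.7+85.7)/2 × 1.5 = 154.05
  [3→6]: (85.7+43.9)/2 × 3 = 194.4
  [6→6.5]: (43.9+39.3)/2 × 0.5 = 20.8
  Sum = 584.425 ng/mL·hr
IV tail: 39.3/0.223 = 176.233; AUC_iv,0→∞ = 584.425 + 176.233 = 760.658 ng/mL·hr
Trapezoidal AUC_0→13 (subcutaneous injection):
  [0→2]: (0.0+249.9)/2 × 2 = 249.9
  [2→3.5]: (249.9+190.2)/2 × 1.5 = 330.075
  [3.5→9.5]: (190.2+50.4)/2 × 6 = 721.8
  [9.5→11]: (50.4+36.0)/2 × 1.5 = 64.8
  [11→13]: (36.0+23.1)/2 × 2 = 59.1
  Sum = 1425.675 ng/mL·hr
subcutaneous injection tail: 23.1/0.223 = 103.587; AUC_ev,0→∞ = 1425.675 + 103.587 = 1529.262 ng/mL·hr
F = (AUC_ev/D_ev)/(AUC_iv/D_iv) = (1529.262/800)/(760.658/200) = 1.9115775/3.80329 = 0.5026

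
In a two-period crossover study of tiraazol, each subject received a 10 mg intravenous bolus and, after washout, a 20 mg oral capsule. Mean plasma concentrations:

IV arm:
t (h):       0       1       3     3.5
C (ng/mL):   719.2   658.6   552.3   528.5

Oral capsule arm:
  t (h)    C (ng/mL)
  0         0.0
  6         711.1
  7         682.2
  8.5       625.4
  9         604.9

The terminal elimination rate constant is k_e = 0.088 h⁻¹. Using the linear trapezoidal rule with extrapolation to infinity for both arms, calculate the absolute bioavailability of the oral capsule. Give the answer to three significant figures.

Trapezoidal AUC_0→3.5 (IV):
  [0→1]: (719.2+658.6)/2 × 1 = 688.9
  [1→3]: (658.6+552.3)/2 × 2 = 1210.9
  [3→3.5]: (552.3+528.5)/2 × 0.5 = 270.2
  Sum = 2170.0 ng/mL·h
IV tail: 528.5/0.088 = 6005.682; AUC_iv,0→∞ = 2170.0 + 6005.682 = 8175.682 ng/mL·h
Trapezoidal AUC_0→9 (oral capsule):
  [0→6]: (0.0+711.1)/2 × 6 = 2133.3
  [6→7]: (711.1+682.2)/2 × 1 = 696.65
  [7→8.5]: (682.2+625.4)/2 × 1.5 = 980.7
  [8.5→9]: (625.4+604.9)/2 × 0.5 = 307.575
  Sum = 4118.225 ng/mL·h
oral capsule tail: 604.9/0.088 = 6873.864; AUC_ev,0→∞ = 4118.225 + 6873.864 = 10992.089 ng/mL·h
F = (AUC_ev/D_ev)/(AUC_iv/D_iv) = (10992.089/20)/(8175.682/10) = 549.60445/817.5682 = 0.6722

F = 0.672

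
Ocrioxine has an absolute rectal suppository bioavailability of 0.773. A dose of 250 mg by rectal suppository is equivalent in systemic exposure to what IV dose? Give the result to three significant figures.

D_iv = 193 mg

Systemic exposure from an extravascular dose = F × D_ev, so the equivalent IV dose is F × D_ev.
D_iv = F × D_ev = 0.773 × 250 = 193.25 mg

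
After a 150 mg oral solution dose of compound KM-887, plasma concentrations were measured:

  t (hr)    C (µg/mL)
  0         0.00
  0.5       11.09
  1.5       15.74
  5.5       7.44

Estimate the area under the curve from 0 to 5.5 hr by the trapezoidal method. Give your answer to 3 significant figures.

Trapezoidal AUC_0→5.5:
  [0→0.5]: (0.00+11.09)/2 × 0.5 = 2.7725
  [0.5→1.5]: (11.09+15.74)/2 × 1 = 13.415
  [1.5→5.5]: (15.74+7.44)/2 × 4 = 46.36
  Sum = 62.5475 µg/mL·hr

AUC = 62.5 µg/mL·hr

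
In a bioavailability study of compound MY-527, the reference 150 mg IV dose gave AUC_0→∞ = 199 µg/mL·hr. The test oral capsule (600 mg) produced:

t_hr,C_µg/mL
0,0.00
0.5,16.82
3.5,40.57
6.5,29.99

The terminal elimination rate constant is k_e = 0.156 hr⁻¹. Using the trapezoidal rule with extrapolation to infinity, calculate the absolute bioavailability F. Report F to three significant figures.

F = 0.488

Trapezoidal AUC_0→6.5 (oral capsule):
  [0→0.5]: (0.00+16.82)/2 × 0.5 = 4.205
  [0.5→3.5]: (16.82+40.57)/2 × 3 = 86.085
  [3.5→6.5]: (40.57+29.99)/2 × 3 = 105.84
  Sum = 196.13 µg/mL·hr
Tail: C_last/k_e = 29.99/0.156 = 192.244
AUC_0→∞ (oral capsule) = 196.13 + 192.244 = 388.374 µg/mL·hr
F = (AUC_ev/D_ev)/(AUC_iv/D_iv) = (388.374/600)/(199/150) = 0.64729/1.32667 = 0.4879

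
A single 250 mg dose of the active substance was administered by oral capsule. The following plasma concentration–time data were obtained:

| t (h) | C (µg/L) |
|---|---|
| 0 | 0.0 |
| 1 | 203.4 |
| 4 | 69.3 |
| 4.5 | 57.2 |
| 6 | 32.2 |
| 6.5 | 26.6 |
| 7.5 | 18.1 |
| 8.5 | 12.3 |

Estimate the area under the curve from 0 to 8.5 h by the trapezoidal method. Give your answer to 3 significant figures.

AUC = 662 µg/L·h

Trapezoidal AUC_0→8.5:
  [0→1]: (0.0+203.4)/2 × 1 = 101.7
  [1→4]: (203.4+69.3)/2 × 3 = 409.05
  [4→4.5]: (69.3+57.2)/2 × 0.5 = 31.625
  [4.5→6]: (57.2+32.2)/2 × 1.5 = 67.05
  [6→6.5]: (32.2+26.6)/2 × 0.5 = 14.7
  [6.5→7.5]: (26.6+18.1)/2 × 1 = 22.35
  [7.5→8.5]: (18.1+12.3)/2 × 1 = 15.2
  Sum = 661.675 µg/L·h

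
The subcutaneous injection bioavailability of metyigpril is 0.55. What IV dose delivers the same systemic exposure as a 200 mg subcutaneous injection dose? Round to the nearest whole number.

D_iv = 110 mg

Systemic exposure from an extravascular dose = F × D_ev, so the equivalent IV dose is F × D_ev.
D_iv = F × D_ev = 0.55 × 200 = 110 mg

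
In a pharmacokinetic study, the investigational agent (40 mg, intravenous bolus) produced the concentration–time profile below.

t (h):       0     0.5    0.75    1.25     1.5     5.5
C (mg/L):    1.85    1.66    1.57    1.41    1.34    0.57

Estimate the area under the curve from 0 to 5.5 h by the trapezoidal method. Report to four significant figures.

Trapezoidal AUC_0→5.5:
  [0→0.5]: (1.85+1.66)/2 × 0.5 = 0.8775
  [0.5→0.75]: (1.66+1.57)/2 × 0.25 = 0.40375
  [0.75→1.25]: (1.57+1.41)/2 × 0.5 = 0.745
  [1.25→1.5]: (1.41+1.34)/2 × 0.25 = 0.34375
  [1.5→5.5]: (1.34+0.57)/2 × 4 = 3.82
  Sum = 6.19 mg/L·h

AUC = 6.190 mg/L·h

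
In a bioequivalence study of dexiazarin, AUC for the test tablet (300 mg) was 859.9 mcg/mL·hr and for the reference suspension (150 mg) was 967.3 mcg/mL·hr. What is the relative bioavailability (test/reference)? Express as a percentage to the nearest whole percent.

F_rel = (AUC_test/D_test) / (AUC_ref/D_ref)
      = (859.9/300) / (967.3/150)
      = 2.86633 / 6.44867 = 0.4445 = 44.45%

F_rel = 44%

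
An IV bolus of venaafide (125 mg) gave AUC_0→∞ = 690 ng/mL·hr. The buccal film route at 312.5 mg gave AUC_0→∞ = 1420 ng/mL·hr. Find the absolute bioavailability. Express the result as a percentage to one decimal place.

F = (AUC_ev / D_ev) / (AUC_iv / D_iv)
  = (1420/312.5) / (690/125)
  = 4.544 / 5.52 = 0.8232
  = 82.32%

F = 82.3%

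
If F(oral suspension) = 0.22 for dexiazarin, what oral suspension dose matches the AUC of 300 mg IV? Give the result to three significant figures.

D_oral = 1360 mg

For equal systemic exposure: F × D_ev = D_iv
D_ev = D_iv / F = 300 / 0.22 = 1363.64 mg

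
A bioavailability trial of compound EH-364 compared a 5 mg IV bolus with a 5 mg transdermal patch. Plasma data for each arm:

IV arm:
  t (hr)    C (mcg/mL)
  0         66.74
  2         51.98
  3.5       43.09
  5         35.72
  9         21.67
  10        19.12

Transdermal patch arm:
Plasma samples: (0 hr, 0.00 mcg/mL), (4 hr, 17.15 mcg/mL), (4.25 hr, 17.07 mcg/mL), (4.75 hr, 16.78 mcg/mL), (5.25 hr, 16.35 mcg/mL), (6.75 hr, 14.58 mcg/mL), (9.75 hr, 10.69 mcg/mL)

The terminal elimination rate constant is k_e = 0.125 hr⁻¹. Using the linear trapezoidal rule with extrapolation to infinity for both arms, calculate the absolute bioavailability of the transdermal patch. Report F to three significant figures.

Trapezoidal AUC_0→10 (IV):
  [0→2]: (66.74+51.98)/2 × 2 = 118.72
  [2→3.5]: (51.98+43.09)/2 × 1.5 = 71.3025
  [3.5→5]: (43.09+35.72)/2 × 1.5 = 59.1075
  [5→9]: (35.72+21.67)/2 × 4 = 114.78
  [9→10]: (21.67+19.12)/2 × 1 = 20.395
  Sum = 384.305 mcg/mL·hr
IV tail: 19.12/0.125 = 152.960; AUC_iv,0→∞ = 384.305 + 152.960 = 537.265 mcg/mL·hr
Trapezoidal AUC_0→9.75 (transdermal patch):
  [0→4]: (0.00+17.15)/2 × 4 = 34.3
  [4→4.25]: (17.15+17.07)/2 × 0.25 = 4.2775
  [4.25→4.75]: (17.07+16.78)/2 × 0.5 = 8.4625
  [4.75→5.25]: (16.78+16.35)/2 × 0.5 = 8.2825
  [5.25→6.75]: (16.35+14.58)/2 × 1.5 = 23.1975
  [6.75→9.75]: (14.58+10.69)/2 × 3 = 37.905
  Sum = 116.425 mcg/mL·hr
transdermal patch tail: 10.69/0.125 = 85.520; AUC_ev,0→∞ = 116.425 + 85.520 = 201.945 mcg/mL·hr
F = (AUC_ev/D_ev)/(AUC_iv/D_iv) = (201.945/5)/(537.265/5) = 40.389/107.453 = 0.3759

F = 0.376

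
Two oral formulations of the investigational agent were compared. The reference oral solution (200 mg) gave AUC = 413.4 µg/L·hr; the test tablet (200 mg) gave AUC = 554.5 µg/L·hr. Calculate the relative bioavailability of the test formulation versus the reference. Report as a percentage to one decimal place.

F_rel = 134.1%

F_rel = (AUC_test/D_test) / (AUC_ref/D_ref)
      = (554.5/200) / (413.4/200)
      = 2.7725 / 2.067 = 1.3413 = 134.13%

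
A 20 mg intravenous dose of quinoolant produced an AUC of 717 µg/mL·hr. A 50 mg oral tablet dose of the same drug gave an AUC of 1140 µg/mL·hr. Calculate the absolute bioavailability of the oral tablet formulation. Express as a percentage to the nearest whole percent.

F = 64%

F = (AUC_ev / D_ev) / (AUC_iv / D_iv)
  = (1140/50) / (717/20)
  = 22.8 / 35.85 = 0.6360
  = 63.60%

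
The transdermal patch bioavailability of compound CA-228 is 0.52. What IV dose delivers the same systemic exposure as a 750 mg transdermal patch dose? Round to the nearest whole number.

D_iv = 390 mg

Systemic exposure from an extravascular dose = F × D_ev, so the equivalent IV dose is F × D_ev.
D_iv = F × D_ev = 0.52 × 750 = 390 mg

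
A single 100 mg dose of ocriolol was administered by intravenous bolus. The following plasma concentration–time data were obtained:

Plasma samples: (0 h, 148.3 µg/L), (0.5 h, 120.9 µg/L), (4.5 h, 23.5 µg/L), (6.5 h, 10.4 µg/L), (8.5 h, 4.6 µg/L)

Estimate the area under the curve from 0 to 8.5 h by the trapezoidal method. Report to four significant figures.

Trapezoidal AUC_0→8.5:
  [0→0.5]: (148.3+120.9)/2 × 0.5 = 67.3
  [0.5→4.5]: (120.9+23.5)/2 × 4 = 288.8
  [4.5→6.5]: (23.5+10.4)/2 × 2 = 33.9
  [6.5→8.5]: (10.4+4.6)/2 × 2 = 15.0
  Sum = 405.0 µg/L·h

AUC = 405.0 µg/L·h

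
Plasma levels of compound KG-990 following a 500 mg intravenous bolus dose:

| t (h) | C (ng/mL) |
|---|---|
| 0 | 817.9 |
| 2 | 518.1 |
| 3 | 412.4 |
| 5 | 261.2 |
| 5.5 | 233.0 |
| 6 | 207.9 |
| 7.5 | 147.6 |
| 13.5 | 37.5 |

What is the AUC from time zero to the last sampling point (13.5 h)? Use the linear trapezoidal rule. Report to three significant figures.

AUC = 3530 ng/mL·h

Trapezoidal AUC_0→13.5:
  [0→2]: (817.9+518.1)/2 × 2 = 1336.0
  [2→3]: (518.1+412.4)/2 × 1 = 465.25
  [3→5]: (412.4+261.2)/2 × 2 = 673.6
  [5→5.5]: (261.2+233.0)/2 × 0.5 = 123.55
  [5.5→6]: (233.0+207.9)/2 × 0.5 = 110.225
  [6→7.5]: (207.9+147.6)/2 × 1.5 = 266.625
  [7.5→13.5]: (147.6+37.5)/2 × 6 = 555.3
  Sum = 3530.55 ng/mL·h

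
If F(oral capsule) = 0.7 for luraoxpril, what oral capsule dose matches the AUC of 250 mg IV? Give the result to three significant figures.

D_oral = 357 mg

For equal systemic exposure: F × D_ev = D_iv
D_ev = D_iv / F = 250 / 0.7 = 357.143 mg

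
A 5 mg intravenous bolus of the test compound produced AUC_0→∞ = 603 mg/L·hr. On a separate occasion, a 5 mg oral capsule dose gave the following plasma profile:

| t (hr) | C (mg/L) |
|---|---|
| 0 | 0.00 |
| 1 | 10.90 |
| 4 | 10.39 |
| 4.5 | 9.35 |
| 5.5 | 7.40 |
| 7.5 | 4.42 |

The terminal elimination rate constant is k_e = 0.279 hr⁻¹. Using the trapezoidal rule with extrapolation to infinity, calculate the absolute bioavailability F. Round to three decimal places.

Trapezoidal AUC_0→7.5 (oral capsule):
  [0→1]: (0.00+10.90)/2 × 1 = 5.45
  [1→4]: (10.90+10.39)/2 × 3 = 31.935
  [4→4.5]: (10.39+9.35)/2 × 0.5 = 4.935
  [4.5→5.5]: (9.35+7.40)/2 × 1 = 8.375
  [5.5→7.5]: (7.40+4.42)/2 × 2 = 11.82
  Sum = 62.515 mg/L·hr
Tail: C_last/k_e = 4.42/0.279 = 15.842
AUC_0→∞ (oral capsule) = 62.515 + 15.842 = 78.357 mg/L·hr
F = (AUC_ev/D_ev)/(AUC_iv/D_iv) = (78.357/5)/(603/5) = 15.6714/120.6 = 0.1299

F = 0.130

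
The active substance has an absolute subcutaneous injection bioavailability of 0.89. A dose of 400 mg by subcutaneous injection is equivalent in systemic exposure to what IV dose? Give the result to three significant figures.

D_iv = 356 mg

Systemic exposure from an extravascular dose = F × D_ev, so the equivalent IV dose is F × D_ev.
D_iv = F × D_ev = 0.89 × 400 = 356 mg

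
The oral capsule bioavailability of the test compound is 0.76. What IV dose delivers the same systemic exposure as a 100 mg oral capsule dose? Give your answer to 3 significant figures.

Systemic exposure from an extravascular dose = F × D_ev, so the equivalent IV dose is F × D_ev.
D_iv = F × D_ev = 0.76 × 100 = 76 mg

D_iv = 76.0 mg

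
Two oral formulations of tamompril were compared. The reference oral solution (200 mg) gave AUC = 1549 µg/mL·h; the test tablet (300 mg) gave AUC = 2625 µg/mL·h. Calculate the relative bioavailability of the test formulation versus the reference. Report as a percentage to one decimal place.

F_rel = (AUC_test/D_test) / (AUC_ref/D_ref)
      = (2625/300) / (1549/200)
      = 8.75 / 7.745 = 1.1298 = 112.98%

F_rel = 113.0%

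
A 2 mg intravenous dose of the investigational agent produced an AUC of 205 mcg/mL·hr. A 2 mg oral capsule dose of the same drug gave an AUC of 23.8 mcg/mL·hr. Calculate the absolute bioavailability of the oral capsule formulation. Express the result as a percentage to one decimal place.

F = (AUC_ev / D_ev) / (AUC_iv / D_iv)
  = (23.8/2) / (205/2)
  = 11.9 / 102.5 = 0.1161
  = 11.61%

F = 11.6%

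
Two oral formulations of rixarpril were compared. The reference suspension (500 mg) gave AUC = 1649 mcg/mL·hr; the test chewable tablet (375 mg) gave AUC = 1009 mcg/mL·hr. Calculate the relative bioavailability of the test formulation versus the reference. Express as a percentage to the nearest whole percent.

F_rel = (AUC_test/D_test) / (AUC_ref/D_ref)
      = (1009/375) / (1649/500)
      = 2.69067 / 3.298 = 0.8158 = 81.58%

F_rel = 82%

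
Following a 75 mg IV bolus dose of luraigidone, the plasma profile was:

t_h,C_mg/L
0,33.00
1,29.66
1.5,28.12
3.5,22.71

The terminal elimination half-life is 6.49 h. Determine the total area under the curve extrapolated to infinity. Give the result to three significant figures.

AUC = 309 mg/L·h

Trapezoidal AUC_0→3.5:
  [0→1]: (33.00+29.66)/2 × 1 = 31.33
  [1→1.5]: (29.66+28.12)/2 × 0.5 = 14.445
  [1.5→3.5]: (28.12+22.71)/2 × 2 = 50.83
  Sum = 96.605 mg/L·h
k_e = ln2 / t½ = 0.693147 / 6.49 = 0.1068 h^-1
Extrapolated tail: C_last / k_e = 22.71 / 0.1068 = 212.640
AUC_0→∞ = 96.605 + 212.640 = 309.245 mg/L·h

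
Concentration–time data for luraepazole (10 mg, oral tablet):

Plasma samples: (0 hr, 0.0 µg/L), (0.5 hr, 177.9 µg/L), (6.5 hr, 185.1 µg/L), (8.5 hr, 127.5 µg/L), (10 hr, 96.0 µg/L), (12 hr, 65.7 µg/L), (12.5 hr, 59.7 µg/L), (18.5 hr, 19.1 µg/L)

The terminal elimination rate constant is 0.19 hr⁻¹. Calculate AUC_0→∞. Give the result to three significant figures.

AUC = 2140 µg/L·hr

Trapezoidal AUC_0→18.5:
  [0→0.5]: (0.0+177.9)/2 × 0.5 = 44.475
  [0.5→6.5]: (177.9+185.1)/2 × 6 = 1089.0
  [6.5→8.5]: (185.1+127.5)/2 × 2 = 312.6
  [8.5→10]: (127.5+96.0)/2 × 1.5 = 167.625
  [10→12]: (96.0+65.7)/2 × 2 = 161.7
  [12→12.5]: (65.7+59.7)/2 × 0.5 = 31.35
  [12.5→18.5]: (59.7+19.1)/2 × 6 = 236.4
  Sum = 2043.15 µg/L·hr
Extrapolated tail: C_last / k_e = 19.1 / 0.19 = 100.526
AUC_0→∞ = 2043.15 + 100.526 = 2143.676 µg/L·hr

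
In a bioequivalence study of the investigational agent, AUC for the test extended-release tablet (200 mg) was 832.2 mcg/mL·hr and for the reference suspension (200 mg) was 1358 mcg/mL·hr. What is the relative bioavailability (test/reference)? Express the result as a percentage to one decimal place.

F_rel = (AUC_test/D_test) / (AUC_ref/D_ref)
      = (832.2/200) / (1358/200)
      = 4.161 / 6.79 = 0.6128 = 61.28%

F_rel = 61.3%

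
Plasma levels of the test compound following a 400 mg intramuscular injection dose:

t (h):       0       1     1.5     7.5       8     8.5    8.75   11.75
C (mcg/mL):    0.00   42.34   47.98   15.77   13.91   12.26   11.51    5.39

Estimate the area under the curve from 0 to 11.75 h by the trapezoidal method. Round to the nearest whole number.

AUC = 277 mcg/mL·h

Trapezoidal AUC_0→11.75:
  [0→1]: (0.00+42.34)/2 × 1 = 21.17
  [1→1.5]: (42.34+47.98)/2 × 0.5 = 22.58
  [1.5→7.5]: (47.98+15.77)/2 × 6 = 191.25
  [7.5→8]: (15.77+13.91)/2 × 0.5 = 7.42
  [8→8.5]: (13.91+12.26)/2 × 0.5 = 6.5425
  [8.5→8.75]: (12.26+11.51)/2 × 0.25 = 2.97125
  [8.75→11.75]: (11.51+5.39)/2 × 3 = 25.35
  Sum = 277.28375 mcg/mL·h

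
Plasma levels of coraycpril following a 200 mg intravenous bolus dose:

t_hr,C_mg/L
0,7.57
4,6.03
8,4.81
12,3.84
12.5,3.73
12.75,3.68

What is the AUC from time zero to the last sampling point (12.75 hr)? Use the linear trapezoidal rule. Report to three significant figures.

AUC = 69.0 mg/L·hr

Trapezoidal AUC_0→12.75:
  [0→4]: (7.57+6.03)/2 × 4 = 27.2
  [4→8]: (6.03+4.81)/2 × 4 = 21.68
  [8→12]: (4.81+3.84)/2 × 4 = 17.3
  [12→12.5]: (3.84+3.73)/2 × 0.5 = 1.8925
  [12.5→12.75]: (3.73+3.68)/2 × 0.25 = 0.92625
  Sum = 68.99875 mg/L·hr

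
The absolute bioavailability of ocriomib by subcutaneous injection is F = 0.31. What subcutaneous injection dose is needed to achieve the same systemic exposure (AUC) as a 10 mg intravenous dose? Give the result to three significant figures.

For equal systemic exposure: F × D_ev = D_iv
D_ev = D_iv / F = 10 / 0.31 = 32.2581 mg

D_subcutaneous = 32.3 mg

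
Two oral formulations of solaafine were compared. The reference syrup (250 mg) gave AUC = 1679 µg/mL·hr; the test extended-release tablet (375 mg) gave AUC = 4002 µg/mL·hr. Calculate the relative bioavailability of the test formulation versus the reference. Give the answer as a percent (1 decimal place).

F_rel = 158.9%

F_rel = (AUC_test/D_test) / (AUC_ref/D_ref)
      = (4002/375) / (1679/250)
      = 10.672 / 6.716 = 1.5890 = 158.90%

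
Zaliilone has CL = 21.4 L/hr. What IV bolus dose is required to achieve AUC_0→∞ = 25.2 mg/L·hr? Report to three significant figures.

Dose = 539 mg

Dose_iv = CL × AUC_0→∞
     = 21.4 × 25.2 = 539.28 mg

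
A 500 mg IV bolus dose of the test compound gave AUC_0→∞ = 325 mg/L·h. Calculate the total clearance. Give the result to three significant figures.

CL = Dose_iv / AUC_0→∞
   = 500 / 325 = 1.53846 L/h

CL = 1.54 L/h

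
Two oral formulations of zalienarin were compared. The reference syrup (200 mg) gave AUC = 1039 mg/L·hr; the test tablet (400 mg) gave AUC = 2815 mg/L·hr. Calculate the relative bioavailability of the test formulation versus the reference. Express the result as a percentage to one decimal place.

F_rel = (AUC_test/D_test) / (AUC_ref/D_ref)
      = (2815/400) / (1039/200)
      = 7.0375 / 5.195 = 1.3547 = 135.47%

F_rel = 135.5%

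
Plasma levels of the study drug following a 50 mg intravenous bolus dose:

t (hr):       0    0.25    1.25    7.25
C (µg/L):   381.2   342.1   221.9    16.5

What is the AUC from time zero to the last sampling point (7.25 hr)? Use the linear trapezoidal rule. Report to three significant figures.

Trapezoidal AUC_0→7.25:
  [0→0.25]: (381.2+342.1)/2 × 0.25 = 90.4125
  [0.25→1.25]: (342.1+221.9)/2 × 1 = 282.0
  [1.25→7.25]: (221.9+16.5)/2 × 6 = 715.2
  Sum = 1087.6125 µg/L·hr

AUC = 1090 µg/L·hr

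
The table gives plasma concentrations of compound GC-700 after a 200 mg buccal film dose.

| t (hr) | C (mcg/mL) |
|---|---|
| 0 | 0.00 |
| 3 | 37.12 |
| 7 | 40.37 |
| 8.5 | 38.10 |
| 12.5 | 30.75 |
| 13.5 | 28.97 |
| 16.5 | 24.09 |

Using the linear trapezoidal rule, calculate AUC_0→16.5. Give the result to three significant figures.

AUC = 517 mcg/mL·hr

Trapezoidal AUC_0→16.5:
  [0→3]: (0.00+37.12)/2 × 3 = 55.68
  [3→7]: (37.12+40.37)/2 × 4 = 154.98
  [7→8.5]: (40.37+38.10)/2 × 1.5 = 58.8525
  [8.5→12.5]: (38.10+30.75)/2 × 4 = 137.7
  [12.5→13.5]: (30.75+28.97)/2 × 1 = 29.86
  [13.5→16.5]: (28.97+24.09)/2 × 3 = 79.59
  Sum = 516.6625 mcg/mL·hr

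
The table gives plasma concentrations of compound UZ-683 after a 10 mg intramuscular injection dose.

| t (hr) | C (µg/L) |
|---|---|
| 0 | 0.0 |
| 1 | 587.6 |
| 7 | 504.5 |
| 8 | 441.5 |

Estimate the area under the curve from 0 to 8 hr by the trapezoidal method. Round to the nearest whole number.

Trapezoidal AUC_0→8:
  [0→1]: (0.0+587.6)/2 × 1 = 293.8
  [1→7]: (587.6+504.5)/2 × 6 = 3276.3
  [7→8]: (504.5+441.5)/2 × 1 = 473.0
  Sum = 4043.1 µg/L·hr

AUC = 4043 µg/L·hr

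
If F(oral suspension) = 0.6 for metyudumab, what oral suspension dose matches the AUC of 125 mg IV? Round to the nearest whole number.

For equal systemic exposure: F × D_ev = D_iv
D_ev = D_iv / F = 125 / 0.6 = 208.333 mg

D_oral = 208 mg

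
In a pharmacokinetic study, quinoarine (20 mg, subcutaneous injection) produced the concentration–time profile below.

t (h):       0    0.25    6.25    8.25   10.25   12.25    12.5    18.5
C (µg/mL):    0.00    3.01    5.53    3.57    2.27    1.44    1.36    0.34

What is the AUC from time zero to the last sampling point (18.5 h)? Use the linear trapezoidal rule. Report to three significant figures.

Trapezoidal AUC_0→18.5:
  [0→0.25]: (0.00+3.01)/2 × 0.25 = 0.37625
  [0.25→6.25]: (3.01+5.53)/2 × 6 = 25.62
  [6.25→8.25]: (5.53+3.57)/2 × 2 = 9.1
  [8.25→10.25]: (3.57+2.27)/2 × 2 = 5.84
  [10.25→12.25]: (2.27+1.44)/2 × 2 = 3.71
  [12.25→12.5]: (1.44+1.36)/2 × 0.25 = 0.35
  [12.5→18.5]: (1.36+0.34)/2 × 6 = 5.1
  Sum = 50.09625 µg/mL·h

AUC = 50.1 µg/mL·h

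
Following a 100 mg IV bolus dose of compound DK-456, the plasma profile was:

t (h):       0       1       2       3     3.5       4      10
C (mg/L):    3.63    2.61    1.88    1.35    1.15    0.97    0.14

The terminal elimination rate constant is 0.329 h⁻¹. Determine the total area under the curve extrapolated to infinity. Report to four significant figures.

AUC = 11.89 mg/L·h

Trapezoidal AUC_0→10:
  [0→1]: (3.63+2.61)/2 × 1 = 3.12
  [1→2]: (2.61+1.88)/2 × 1 = 2.245
  [2→3]: (1.88+1.35)/2 × 1 = 1.615
  [3→3.5]: (1.35+1.15)/2 × 0.5 = 0.625
  [3.5→4]: (1.15+0.97)/2 × 0.5 = 0.53
  [4→10]: (0.97+0.14)/2 × 6 = 3.33
  Sum = 11.465 mg/L·h
Extrapolated tail: C_last / k_e = 0.14 / 0.329 = 0.426
AUC_0→∞ = 11.465 + 0.426 = 11.891 mg/L·h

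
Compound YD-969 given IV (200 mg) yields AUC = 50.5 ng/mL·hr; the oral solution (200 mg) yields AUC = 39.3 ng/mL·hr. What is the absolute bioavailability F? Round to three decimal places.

F = 0.778

F = (AUC_ev / D_ev) / (AUC_iv / D_iv)
  = (39.3/200) / (50.5/200)
  = 0.1965 / 0.2525 = 0.7782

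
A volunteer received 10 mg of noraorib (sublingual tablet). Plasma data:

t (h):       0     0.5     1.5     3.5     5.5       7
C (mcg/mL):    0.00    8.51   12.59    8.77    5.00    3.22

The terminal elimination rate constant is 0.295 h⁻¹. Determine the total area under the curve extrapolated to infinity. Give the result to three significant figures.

AUC = 64.9 mcg/mL·h

Trapezoidal AUC_0→7:
  [0→0.5]: (0.00+8.51)/2 × 0.5 = 2.1275
  [0.5→1.5]: (8.51+12.59)/2 × 1 = 10.55
  [1.5→3.5]: (12.59+8.77)/2 × 2 = 21.36
  [3.5→5.5]: (8.77+5.00)/2 × 2 = 13.77
  [5.5→7]: (5.00+3.22)/2 × 1.5 = 6.165
  Sum = 53.9725 mcg/mL·h
Extrapolated tail: C_last / k_e = 3.22 / 0.295 = 10.915
AUC_0→∞ = 53.9725 + 10.915 = 64.8875 mcg/mL·h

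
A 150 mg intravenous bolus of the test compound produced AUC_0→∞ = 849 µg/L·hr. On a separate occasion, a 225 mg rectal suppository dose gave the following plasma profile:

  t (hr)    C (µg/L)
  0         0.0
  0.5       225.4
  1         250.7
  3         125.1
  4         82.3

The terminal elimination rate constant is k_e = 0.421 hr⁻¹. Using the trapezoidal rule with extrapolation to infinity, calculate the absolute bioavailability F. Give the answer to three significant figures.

F = 0.668

Trapezoidal AUC_0→4 (rectal suppository):
  [0→0.5]: (0.0+225.4)/2 × 0.5 = 56.35
  [0.5→1]: (225.4+250.7)/2 × 0.5 = 119.025
  [1→3]: (250.7+125.1)/2 × 2 = 375.8
  [3→4]: (125.1+82.3)/2 × 1 = 103.7
  Sum = 654.875 µg/L·hr
Tail: C_last/k_e = 82.3/0.421 = 195.487
AUC_0→∞ (rectal suppository) = 654.875 + 195.487 = 850.362 µg/L·hr
F = (AUC_ev/D_ev)/(AUC_iv/D_iv) = (850.362/225)/(849/150) = 3.77939/5.66 = 0.6677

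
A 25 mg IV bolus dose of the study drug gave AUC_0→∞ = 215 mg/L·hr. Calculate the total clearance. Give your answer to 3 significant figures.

CL = Dose_iv / AUC_0→∞
   = 25 / 215 = 0.116279 L/hr

CL = 0.116 L/hr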